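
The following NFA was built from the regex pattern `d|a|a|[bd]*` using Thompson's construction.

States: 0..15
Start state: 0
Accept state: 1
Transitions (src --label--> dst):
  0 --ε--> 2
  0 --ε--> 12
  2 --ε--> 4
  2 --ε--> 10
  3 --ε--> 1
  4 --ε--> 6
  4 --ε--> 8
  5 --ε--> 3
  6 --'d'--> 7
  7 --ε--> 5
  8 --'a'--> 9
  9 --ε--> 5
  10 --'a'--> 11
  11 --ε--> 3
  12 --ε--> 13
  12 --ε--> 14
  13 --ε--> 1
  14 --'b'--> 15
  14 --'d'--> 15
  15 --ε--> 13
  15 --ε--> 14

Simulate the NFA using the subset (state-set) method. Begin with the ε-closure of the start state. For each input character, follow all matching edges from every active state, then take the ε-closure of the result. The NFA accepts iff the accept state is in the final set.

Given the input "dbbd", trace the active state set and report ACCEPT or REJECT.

Answer: ACCEPT

Derivation:
initial (ε-close {0}): {0,1,2,4,6,8,10,12,13,14}
'd' @ 1: {1,3,5,7,13,14,15}  [accepting]
'b' @ 2: {1,13,14,15}  [accepting]
'b' @ 3: {1,13,14,15}  [accepting]
'd' @ 4: {1,13,14,15}  [accepting]
after full input: {1,13,14,15}  (accept=1 in)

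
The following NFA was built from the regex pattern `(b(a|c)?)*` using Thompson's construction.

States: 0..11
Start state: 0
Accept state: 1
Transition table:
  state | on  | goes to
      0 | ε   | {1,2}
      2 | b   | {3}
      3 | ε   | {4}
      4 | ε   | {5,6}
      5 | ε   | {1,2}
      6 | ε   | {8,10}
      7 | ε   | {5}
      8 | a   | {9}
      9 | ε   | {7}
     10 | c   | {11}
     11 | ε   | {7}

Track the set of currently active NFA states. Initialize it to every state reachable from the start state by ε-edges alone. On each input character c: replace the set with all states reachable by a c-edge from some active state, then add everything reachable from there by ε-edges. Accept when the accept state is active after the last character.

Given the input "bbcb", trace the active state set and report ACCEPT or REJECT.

start: ε-closure({0}) = {0,1,2}
'b' @ 1: {1,2,3,4,5,6,8,10}  [accepting]
'b' @ 2: {1,2,3,4,5,6,8,10}  [accepting]
'c' @ 3: {1,2,5,7,11}  [accepting]
'b' @ 4: {1,2,3,4,5,6,8,10}  [accepting]
end set {1,2,3,4,5,6,8,10} — state 1 in

Answer: ACCEPT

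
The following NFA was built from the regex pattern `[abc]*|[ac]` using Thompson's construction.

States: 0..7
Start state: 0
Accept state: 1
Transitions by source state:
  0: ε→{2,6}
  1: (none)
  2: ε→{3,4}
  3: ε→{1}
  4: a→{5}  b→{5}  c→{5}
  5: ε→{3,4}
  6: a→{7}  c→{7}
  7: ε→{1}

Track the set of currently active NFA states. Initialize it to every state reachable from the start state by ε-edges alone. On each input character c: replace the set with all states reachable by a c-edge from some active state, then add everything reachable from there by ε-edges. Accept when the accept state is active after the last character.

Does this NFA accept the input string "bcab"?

Answer: ACCEPT

Trace:
S₀ = ε-closure({0}) = {0,1,2,3,4,6}
'b' @ 1: {1,3,4,5}  [accepting]
'c' @ 2: {1,3,4,5}  [accepting]
'a' @ 3: {1,3,4,5}  [accepting]
'b' @ 4: {1,3,4,5}  [accepting]
end set {1,3,4,5} — state 1 in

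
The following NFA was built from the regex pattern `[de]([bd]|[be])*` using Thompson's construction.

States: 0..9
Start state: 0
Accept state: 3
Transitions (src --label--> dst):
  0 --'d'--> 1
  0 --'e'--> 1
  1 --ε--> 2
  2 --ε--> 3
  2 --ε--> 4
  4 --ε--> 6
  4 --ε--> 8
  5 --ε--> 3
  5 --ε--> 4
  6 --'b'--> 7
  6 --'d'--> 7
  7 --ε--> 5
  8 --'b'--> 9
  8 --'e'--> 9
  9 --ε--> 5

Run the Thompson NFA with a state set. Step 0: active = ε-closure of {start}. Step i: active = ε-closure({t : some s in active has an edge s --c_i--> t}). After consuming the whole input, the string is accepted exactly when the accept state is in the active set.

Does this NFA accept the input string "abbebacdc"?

S₀ = ε-closure({0}) = {0}
'a' @ 1: {}  — dead — no transitions
rest 'bbebacdc' ignored (set empty)
after full input: {}  (accept=3 not in)

Answer: REJECT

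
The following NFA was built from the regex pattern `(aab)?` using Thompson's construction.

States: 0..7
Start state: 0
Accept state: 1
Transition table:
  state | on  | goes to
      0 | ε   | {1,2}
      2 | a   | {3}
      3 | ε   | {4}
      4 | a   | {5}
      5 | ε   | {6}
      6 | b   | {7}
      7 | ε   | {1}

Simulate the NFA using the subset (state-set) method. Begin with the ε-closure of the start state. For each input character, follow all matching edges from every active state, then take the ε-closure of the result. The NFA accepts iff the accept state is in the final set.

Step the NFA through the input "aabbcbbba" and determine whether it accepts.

Answer: REJECT

Steps:
start: ε-closure({0}) = {0,1,2}
'a' @ 1: {3,4}
'a' @ 2: {5,6}
'b' @ 3: {1,7}  [accepting]
'b' @ 4: {}  — state set empty
rest 'cbbba' ignored (set empty)
end set {} — state 1 not in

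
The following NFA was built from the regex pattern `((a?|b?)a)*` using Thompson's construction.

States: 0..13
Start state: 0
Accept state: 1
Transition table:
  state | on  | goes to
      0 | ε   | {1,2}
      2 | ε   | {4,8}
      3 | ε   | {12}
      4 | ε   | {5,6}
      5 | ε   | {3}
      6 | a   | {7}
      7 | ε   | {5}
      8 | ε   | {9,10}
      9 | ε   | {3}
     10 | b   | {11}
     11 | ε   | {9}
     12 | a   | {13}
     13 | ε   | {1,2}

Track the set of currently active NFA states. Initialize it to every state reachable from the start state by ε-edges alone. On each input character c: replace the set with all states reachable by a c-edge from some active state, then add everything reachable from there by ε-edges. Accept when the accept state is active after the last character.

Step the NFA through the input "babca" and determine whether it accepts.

Answer: REJECT

Trace:
initial (ε-close {0}): {0,1,2,3,4,5,6,8,9,10,12}
'b' @ 1: {3,9,11,12}
'a' @ 2: {1,2,3,4,5,6,8,9,10,12,13}  (accept∈set)
'b' @ 3: {3,9,11,12}
'c' @ 4: {}  — dead — no transitions
rest 'a' ignored (set empty)
end set {} — state 1 not in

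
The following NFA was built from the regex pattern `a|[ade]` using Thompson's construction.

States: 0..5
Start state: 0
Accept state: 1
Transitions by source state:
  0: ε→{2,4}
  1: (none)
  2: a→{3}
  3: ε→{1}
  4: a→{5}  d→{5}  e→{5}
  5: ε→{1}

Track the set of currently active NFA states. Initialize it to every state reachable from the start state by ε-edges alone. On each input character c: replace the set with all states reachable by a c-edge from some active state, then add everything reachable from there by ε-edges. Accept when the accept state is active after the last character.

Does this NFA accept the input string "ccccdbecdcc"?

Answer: REJECT

Steps:
initial (ε-close {0}): {0,2,4}
'c' @ 1: {}  — dead — no transitions
rest 'cccdbecdcc' ignored (set empty)
after full input: {}  (accept=1 not in)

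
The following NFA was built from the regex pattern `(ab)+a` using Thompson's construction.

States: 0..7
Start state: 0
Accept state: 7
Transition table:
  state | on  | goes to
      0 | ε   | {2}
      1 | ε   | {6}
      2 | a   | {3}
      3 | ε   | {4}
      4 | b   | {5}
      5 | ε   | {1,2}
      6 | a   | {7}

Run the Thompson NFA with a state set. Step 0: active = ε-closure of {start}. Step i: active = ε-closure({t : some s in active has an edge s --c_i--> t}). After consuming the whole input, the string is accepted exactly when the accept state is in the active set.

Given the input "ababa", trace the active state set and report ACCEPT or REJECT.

S₀ = ε-closure({0}) = {0,2}
'a' @ 1: {3,4}
'b' @ 2: {1,2,5,6}
'a' @ 3: {3,4,7}  (accept∈set)
'b' @ 4: {1,2,5,6}
'a' @ 5: {3,4,7}  (accept∈set)
end set {3,4,7} — state 7 in

Answer: ACCEPT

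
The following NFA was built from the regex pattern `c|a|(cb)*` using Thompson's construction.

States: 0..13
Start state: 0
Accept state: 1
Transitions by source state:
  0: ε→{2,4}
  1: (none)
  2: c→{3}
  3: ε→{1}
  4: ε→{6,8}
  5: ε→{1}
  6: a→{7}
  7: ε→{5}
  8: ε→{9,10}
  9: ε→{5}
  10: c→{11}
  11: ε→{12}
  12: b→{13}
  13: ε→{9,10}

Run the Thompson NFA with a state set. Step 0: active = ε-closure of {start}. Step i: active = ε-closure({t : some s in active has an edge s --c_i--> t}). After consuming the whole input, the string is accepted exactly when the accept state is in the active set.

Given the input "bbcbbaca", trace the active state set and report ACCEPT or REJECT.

initial (ε-close {0}): {0,1,2,4,5,6,8,9,10}
'b' @ 1: {}  — state set empty
rest 'bcbbaca' ignored (set empty)
final: {}; accept 1 not in set

Answer: REJECT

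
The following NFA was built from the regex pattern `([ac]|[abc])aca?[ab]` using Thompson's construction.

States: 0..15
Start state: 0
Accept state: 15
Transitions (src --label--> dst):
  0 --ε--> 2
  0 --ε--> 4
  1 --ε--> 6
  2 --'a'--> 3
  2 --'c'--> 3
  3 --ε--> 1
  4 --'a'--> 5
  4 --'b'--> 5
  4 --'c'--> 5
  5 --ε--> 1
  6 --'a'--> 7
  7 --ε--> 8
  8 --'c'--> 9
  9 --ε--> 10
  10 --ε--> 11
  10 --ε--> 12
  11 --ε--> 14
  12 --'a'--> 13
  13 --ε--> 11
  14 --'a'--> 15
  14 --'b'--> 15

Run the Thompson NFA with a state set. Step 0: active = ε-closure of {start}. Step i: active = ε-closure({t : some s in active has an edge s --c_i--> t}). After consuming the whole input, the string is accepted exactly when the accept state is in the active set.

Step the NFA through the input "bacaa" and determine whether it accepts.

Answer: ACCEPT

Derivation:
S₀ = ε-closure({0}) = {0,2,4}
'b' @ 1: {1,5,6}
'a' @ 2: {7,8}
'c' @ 3: {9,10,11,12,14}
'a' @ 4: {11,13,14,15}  (accept∈set)
'a' @ 5: {15}  (accept∈set)
final: {15}; accept 15 in set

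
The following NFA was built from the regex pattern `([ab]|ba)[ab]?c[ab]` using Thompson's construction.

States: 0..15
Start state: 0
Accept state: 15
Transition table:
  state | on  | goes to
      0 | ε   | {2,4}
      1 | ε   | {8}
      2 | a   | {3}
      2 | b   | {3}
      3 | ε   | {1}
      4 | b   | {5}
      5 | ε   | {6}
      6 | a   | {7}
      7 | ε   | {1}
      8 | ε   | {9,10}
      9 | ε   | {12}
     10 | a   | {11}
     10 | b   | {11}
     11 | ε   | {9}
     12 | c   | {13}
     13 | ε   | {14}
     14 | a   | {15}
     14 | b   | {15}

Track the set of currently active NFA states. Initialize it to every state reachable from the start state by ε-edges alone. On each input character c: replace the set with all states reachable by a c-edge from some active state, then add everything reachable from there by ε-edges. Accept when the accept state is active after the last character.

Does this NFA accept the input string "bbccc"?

Answer: REJECT

Trace:
start: ε-closure({0}) = {0,2,4}
'b' @ 1: {1,3,5,6,8,9,10,12}
'b' @ 2: {9,11,12}
'c' @ 3: {13,14}
'c' @ 4: {}  — dead — no transitions
rest 'c' ignored (set empty)
end set {} — state 15 not in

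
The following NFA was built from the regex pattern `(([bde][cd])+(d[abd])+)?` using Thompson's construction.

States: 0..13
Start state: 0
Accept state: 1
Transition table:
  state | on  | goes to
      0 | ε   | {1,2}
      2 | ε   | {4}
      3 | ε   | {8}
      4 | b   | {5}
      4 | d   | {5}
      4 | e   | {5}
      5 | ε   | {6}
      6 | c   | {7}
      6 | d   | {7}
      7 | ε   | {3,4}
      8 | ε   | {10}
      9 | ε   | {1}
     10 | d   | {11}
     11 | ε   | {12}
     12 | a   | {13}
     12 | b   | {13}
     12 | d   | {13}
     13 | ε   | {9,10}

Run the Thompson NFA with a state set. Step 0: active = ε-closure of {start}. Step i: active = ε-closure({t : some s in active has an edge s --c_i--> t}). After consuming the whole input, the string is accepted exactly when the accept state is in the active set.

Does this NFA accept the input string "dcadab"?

start: ε-closure({0}) = {0,1,2,4}
'd' @ 1: {5,6}
'c' @ 2: {3,4,7,8,10}
'a' @ 3: {}  — dead — no transitions
rest 'dab' ignored (set empty)
final: {}; accept 1 not in set

Answer: REJECT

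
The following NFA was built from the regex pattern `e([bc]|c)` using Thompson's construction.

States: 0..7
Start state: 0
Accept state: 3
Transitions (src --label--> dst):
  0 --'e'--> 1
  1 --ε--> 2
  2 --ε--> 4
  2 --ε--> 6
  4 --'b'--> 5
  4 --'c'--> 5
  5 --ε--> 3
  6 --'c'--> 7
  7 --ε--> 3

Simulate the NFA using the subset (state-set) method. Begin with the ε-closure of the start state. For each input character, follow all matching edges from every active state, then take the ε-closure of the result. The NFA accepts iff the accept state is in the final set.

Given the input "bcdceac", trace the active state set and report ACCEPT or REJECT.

initial (ε-close {0}): {0}
'b' @ 1: {}  — dead — no transitions
rest 'cdceac' ignored (set empty)
after full input: {}  (accept=3 not in)

Answer: REJECT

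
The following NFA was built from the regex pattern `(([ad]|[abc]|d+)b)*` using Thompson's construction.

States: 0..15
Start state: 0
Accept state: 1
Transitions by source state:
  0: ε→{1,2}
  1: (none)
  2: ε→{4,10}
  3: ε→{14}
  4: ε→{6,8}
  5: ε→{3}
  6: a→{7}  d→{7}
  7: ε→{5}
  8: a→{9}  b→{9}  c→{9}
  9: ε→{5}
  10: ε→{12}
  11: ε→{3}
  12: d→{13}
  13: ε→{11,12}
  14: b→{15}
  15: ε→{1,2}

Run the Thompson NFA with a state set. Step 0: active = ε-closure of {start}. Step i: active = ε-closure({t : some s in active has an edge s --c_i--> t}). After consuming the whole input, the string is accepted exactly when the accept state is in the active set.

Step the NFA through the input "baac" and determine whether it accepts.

S₀ = ε-closure({0}) = {0,1,2,4,6,8,10,12}
'b' @ 1: {3,5,9,14}
'a' @ 2: {}  — no active states
rest 'ac' ignored (set empty)
after full input: {}  (accept=1 not in)

Answer: REJECT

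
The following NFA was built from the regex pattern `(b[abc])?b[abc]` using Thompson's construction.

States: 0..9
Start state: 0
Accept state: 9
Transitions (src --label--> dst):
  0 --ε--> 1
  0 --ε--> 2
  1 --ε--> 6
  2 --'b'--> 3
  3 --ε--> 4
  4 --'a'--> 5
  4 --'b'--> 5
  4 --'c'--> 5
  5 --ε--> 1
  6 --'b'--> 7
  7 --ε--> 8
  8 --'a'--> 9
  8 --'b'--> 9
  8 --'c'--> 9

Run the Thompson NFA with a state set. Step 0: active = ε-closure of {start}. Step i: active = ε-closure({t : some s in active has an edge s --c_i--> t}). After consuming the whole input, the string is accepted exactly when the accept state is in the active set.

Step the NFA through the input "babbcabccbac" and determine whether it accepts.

Answer: REJECT

Steps:
S₀ = ε-closure({0}) = {0,1,2,6}
'b' @ 1: {3,4,7,8}
'a' @ 2: {1,5,6,9}  ✓accept
'b' @ 3: {7,8}
'b' @ 4: {9}  ✓accept
'c' @ 5: {}  — no active states
rest 'abccbac' ignored (set empty)
final: {}; accept 9 not in set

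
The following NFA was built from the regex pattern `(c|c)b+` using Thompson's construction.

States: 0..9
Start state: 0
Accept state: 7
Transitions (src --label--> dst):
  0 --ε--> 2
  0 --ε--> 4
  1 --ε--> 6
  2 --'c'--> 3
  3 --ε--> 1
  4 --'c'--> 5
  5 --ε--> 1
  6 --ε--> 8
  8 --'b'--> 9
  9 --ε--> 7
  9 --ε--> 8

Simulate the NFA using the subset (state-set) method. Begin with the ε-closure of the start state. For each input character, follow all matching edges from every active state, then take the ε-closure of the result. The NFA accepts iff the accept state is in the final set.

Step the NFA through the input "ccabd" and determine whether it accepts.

start: ε-closure({0}) = {0,2,4}
'c' @ 1: {1,3,5,6,8}
'c' @ 2: {}  — dead — no transitions
rest 'abd' ignored (set empty)
after full input: {}  (accept=7 not in)

Answer: REJECT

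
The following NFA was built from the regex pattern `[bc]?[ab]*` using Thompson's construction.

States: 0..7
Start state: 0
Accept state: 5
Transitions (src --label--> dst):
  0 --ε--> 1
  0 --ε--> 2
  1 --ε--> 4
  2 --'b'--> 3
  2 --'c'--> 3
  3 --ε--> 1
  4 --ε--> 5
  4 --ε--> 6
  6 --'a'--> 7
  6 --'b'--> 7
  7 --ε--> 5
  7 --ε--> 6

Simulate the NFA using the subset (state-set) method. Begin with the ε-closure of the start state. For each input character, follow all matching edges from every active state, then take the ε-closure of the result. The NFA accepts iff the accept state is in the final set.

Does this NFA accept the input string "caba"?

S₀ = ε-closure({0}) = {0,1,2,4,5,6}
'c' @ 1: {1,3,4,5,6}  (accept∈set)
'a' @ 2: {5,6,7}  (accept∈set)
'b' @ 3: {5,6,7}  (accept∈set)
'a' @ 4: {5,6,7}  (accept∈set)
end set {5,6,7} — state 5 in

Answer: ACCEPT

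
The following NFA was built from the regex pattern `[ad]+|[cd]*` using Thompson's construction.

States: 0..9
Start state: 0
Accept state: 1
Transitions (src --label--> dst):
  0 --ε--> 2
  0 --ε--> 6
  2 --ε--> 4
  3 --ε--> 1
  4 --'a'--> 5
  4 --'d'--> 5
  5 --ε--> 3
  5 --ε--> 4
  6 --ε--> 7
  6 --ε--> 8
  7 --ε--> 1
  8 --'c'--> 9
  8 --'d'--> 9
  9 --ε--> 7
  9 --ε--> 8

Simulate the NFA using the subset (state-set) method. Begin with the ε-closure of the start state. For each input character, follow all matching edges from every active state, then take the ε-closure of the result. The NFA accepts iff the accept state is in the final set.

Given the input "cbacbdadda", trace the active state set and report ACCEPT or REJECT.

start: ε-closure({0}) = {0,1,2,4,6,7,8}
'c' @ 1: {1,7,8,9}  ✓accept
'b' @ 2: {}  — dead — no transitions
rest 'acbdadda' ignored (set empty)
end set {} — state 1 not in

Answer: REJECT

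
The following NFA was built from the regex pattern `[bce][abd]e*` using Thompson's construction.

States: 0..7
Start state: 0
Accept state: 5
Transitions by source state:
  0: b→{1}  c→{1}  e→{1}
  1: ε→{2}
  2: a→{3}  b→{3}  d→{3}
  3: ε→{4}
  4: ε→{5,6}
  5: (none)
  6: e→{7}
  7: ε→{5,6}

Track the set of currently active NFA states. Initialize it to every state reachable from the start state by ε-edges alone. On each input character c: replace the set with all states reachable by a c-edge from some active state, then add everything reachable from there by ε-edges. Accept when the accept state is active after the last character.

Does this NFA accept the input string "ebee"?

Answer: ACCEPT

Steps:
initial (ε-close {0}): {0}
'e' @ 1: {1,2}
'b' @ 2: {3,4,5,6}  (accept∈set)
'e' @ 3: {5,6,7}  (accept∈set)
'e' @ 4: {5,6,7}  (accept∈set)
final: {5,6,7}; accept 5 in set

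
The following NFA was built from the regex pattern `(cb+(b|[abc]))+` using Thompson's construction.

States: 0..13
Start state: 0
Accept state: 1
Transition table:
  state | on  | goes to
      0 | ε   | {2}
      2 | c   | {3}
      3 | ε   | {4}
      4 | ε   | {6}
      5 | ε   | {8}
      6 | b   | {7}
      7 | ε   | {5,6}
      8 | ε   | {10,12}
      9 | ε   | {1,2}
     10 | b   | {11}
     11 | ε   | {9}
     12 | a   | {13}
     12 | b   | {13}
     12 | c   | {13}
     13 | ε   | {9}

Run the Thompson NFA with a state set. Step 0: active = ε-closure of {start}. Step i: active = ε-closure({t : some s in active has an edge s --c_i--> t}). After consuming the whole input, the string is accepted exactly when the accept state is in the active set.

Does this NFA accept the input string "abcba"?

initial (ε-close {0}): {0,2}
'a' @ 1: {}  — state set empty
rest 'bcba' ignored (set empty)
after full input: {}  (accept=1 not in)

Answer: REJECT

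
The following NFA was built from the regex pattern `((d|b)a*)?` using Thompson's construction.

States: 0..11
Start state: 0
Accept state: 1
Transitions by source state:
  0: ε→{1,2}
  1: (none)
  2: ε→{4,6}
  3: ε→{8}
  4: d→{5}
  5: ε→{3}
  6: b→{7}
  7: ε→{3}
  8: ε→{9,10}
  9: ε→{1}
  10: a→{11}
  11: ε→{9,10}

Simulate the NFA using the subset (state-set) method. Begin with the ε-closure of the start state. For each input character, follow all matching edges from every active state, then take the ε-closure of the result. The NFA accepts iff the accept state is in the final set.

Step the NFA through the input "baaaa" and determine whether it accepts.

Answer: ACCEPT

Steps:
S₀ = ε-closure({0}) = {0,1,2,4,6}
'b' @ 1: {1,3,7,8,9,10}  (accept∈set)
'a' @ 2: {1,9,10,11}  (accept∈set)
'a' @ 3: {1,9,10,11}  (accept∈set)
'a' @ 4: {1,9,10,11}  (accept∈set)
'a' @ 5: {1,9,10,11}  (accept∈set)
after full input: {1,9,10,11}  (accept=1 in)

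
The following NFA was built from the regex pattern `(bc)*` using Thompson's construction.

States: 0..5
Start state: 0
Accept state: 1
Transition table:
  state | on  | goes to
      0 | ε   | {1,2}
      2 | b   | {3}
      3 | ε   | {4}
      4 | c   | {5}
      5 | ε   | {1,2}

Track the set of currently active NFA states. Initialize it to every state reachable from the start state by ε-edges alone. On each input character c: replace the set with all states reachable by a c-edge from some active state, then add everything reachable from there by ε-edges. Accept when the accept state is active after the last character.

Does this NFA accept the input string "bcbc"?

Answer: ACCEPT

Derivation:
start: ε-closure({0}) = {0,1,2}
'b' @ 1: {3,4}
'c' @ 2: {1,2,5}  ✓accept
'b' @ 3: {3,4}
'c' @ 4: {1,2,5}  ✓accept
end set {1,2,5} — state 1 in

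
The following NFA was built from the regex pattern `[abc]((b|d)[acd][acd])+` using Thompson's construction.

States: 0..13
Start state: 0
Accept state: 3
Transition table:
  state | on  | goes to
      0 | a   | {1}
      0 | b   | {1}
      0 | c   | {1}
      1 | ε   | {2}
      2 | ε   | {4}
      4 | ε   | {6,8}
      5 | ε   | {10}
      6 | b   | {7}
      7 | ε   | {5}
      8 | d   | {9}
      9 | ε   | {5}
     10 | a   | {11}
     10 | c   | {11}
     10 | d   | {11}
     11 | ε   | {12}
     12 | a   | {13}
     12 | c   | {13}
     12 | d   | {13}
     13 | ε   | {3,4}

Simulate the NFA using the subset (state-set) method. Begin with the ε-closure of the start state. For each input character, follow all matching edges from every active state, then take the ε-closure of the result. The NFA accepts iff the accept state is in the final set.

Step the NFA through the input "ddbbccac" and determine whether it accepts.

Answer: REJECT

Steps:
start: ε-closure({0}) = {0}
'd' @ 1: {}  — no active states
rest 'dbbccac' ignored (set empty)
after full input: {}  (accept=3 not in)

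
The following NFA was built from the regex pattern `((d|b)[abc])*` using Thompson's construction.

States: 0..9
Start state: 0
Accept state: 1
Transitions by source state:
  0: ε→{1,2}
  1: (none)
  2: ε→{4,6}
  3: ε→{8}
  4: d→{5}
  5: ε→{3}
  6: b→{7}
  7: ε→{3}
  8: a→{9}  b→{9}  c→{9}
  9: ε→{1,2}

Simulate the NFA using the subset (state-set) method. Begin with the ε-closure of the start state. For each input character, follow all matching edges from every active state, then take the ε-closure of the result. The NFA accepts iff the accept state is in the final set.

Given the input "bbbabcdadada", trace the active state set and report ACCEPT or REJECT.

Answer: ACCEPT

Steps:
initial (ε-close {0}): {0,1,2,4,6}
'b' @ 1: {3,7,8}
'b' @ 2: {1,2,4,6,9}  ✓accept
'b' @ 3: {3,7,8}
'a' @ 4: {1,2,4,6,9}  ✓accept
'b' @ 5: {3,7,8}
'c' @ 6: {1,2,4,6,9}  ✓accept
'd' @ 7: {3,5,8}
'a' @ 8: {1,2,4,6,9}  ✓accept
'd' @ 9: {3,5,8}
'a' @ 10: {1,2,4,6,9}  ✓accept
'd' @ 11: {3,5,8}
'a' @ 12: {1,2,4,6,9}  ✓accept
end set {1,2,4,6,9} — state 1 in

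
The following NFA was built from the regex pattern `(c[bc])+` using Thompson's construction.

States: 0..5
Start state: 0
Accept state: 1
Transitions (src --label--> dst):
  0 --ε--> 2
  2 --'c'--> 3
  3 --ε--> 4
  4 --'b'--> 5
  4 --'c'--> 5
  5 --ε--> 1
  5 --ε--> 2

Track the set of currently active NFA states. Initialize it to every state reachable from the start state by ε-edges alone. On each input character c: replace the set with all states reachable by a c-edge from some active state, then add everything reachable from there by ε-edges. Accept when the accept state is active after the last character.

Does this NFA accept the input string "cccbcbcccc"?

Answer: ACCEPT

Derivation:
initial (ε-close {0}): {0,2}
'c' @ 1: {3,4}
'c' @ 2: {1,2,5}  (accept∈set)
'c' @ 3: {3,4}
'b' @ 4: {1,2,5}  (accept∈set)
'c' @ 5: {3,4}
'b' @ 6: {1,2,5}  (accept∈set)
'c' @ 7: {3,4}
'c' @ 8: {1,2,5}  (accept∈set)
'c' @ 9: {3,4}
'c' @ 10: {1,2,5}  (accept∈set)
final: {1,2,5}; accept 1 in set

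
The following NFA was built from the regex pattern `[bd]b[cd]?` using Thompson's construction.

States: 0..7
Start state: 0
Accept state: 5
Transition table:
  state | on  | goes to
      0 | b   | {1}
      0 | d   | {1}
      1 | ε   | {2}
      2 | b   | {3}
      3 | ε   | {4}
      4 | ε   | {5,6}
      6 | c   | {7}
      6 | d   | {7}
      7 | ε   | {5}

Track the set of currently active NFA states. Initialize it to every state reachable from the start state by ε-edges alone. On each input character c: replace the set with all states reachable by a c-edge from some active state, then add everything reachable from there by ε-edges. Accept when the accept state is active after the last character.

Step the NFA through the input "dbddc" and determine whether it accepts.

S₀ = ε-closure({0}) = {0}
'd' @ 1: {1,2}
'b' @ 2: {3,4,5,6}  (accept∈set)
'd' @ 3: {5,7}  (accept∈set)
'd' @ 4: {}  — no active states
rest 'c' ignored (set empty)
end set {} — state 5 not in

Answer: REJECT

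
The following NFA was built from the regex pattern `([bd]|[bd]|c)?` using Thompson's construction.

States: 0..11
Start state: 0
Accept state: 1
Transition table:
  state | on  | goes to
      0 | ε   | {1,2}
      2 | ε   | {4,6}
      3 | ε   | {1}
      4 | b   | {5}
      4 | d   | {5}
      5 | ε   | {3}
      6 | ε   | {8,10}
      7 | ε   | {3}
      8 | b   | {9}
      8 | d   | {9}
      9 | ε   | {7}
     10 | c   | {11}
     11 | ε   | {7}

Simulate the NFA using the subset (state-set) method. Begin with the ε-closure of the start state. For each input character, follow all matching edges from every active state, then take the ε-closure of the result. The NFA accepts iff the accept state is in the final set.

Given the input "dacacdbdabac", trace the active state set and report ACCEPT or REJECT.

Answer: REJECT

Steps:
start: ε-closure({0}) = {0,1,2,4,6,8,10}
'd' @ 1: {1,3,5,7,9}  (accept∈set)
'a' @ 2: {}  — dead — no transitions
rest 'cacdbdabac' ignored (set empty)
end set {} — state 1 not in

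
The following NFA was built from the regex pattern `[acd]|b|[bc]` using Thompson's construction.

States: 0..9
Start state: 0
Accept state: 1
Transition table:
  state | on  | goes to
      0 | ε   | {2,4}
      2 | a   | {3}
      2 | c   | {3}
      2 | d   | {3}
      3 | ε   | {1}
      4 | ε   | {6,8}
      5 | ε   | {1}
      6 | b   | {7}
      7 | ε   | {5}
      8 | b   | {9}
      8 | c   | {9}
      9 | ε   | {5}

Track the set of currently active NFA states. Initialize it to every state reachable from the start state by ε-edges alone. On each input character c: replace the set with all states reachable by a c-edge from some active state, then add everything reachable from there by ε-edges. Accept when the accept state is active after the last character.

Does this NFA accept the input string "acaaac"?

Answer: REJECT

Derivation:
start: ε-closure({0}) = {0,2,4,6,8}
'a' @ 1: {1,3}  [accepting]
'c' @ 2: {}  — state set empty
rest 'aaac' ignored (set empty)
final: {}; accept 1 not in set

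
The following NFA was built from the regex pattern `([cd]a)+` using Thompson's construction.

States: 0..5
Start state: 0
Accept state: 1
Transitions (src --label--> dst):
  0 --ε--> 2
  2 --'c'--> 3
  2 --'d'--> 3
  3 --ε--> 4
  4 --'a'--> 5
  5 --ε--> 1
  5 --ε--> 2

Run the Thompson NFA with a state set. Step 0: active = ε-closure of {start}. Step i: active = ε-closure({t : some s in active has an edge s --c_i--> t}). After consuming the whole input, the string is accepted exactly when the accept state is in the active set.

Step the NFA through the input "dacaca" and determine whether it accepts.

Answer: ACCEPT

Steps:
start: ε-closure({0}) = {0,2}
'd' @ 1: {3,4}
'a' @ 2: {1,2,5}  (accept∈set)
'c' @ 3: {3,4}
'a' @ 4: {1,2,5}  (accept∈set)
'c' @ 5: {3,4}
'a' @ 6: {1,2,5}  (accept∈set)
end set {1,2,5} — state 1 in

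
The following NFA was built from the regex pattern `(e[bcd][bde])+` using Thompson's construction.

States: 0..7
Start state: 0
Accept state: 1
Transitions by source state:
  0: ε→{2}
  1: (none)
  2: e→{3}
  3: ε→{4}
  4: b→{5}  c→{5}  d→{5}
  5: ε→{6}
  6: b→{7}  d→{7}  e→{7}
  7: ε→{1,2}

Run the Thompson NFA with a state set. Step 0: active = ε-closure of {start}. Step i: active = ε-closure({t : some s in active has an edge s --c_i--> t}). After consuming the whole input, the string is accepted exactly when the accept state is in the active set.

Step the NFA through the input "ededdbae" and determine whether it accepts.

Answer: REJECT

Derivation:
initial (ε-close {0}): {0,2}
'e' @ 1: {3,4}
'd' @ 2: {5,6}
'e' @ 3: {1,2,7}  ✓accept
'd' @ 4: {}  — state set empty
rest 'dbae' ignored (set empty)
end set {} — state 1 not in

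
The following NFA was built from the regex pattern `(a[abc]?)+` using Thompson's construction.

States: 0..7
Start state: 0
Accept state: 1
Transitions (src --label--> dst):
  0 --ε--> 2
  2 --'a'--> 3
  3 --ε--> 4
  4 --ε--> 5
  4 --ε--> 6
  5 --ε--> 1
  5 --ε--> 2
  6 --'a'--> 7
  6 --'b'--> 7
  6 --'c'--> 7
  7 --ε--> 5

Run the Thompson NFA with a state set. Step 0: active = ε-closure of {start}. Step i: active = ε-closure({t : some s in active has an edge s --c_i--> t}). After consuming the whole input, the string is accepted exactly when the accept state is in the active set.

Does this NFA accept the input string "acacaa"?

Answer: ACCEPT

Trace:
initial (ε-close {0}): {0,2}
'a' @ 1: {1,2,3,4,5,6}  (accept∈set)
'c' @ 2: {1,2,5,7}  (accept∈set)
'a' @ 3: {1,2,3,4,5,6}  (accept∈set)
'c' @ 4: {1,2,5,7}  (accept∈set)
'a' @ 5: {1,2,3,4,5,6}  (accept∈set)
'a' @ 6: {1,2,3,4,5,6,7}  (accept∈set)
final: {1,2,3,4,5,6,7}; accept 1 in set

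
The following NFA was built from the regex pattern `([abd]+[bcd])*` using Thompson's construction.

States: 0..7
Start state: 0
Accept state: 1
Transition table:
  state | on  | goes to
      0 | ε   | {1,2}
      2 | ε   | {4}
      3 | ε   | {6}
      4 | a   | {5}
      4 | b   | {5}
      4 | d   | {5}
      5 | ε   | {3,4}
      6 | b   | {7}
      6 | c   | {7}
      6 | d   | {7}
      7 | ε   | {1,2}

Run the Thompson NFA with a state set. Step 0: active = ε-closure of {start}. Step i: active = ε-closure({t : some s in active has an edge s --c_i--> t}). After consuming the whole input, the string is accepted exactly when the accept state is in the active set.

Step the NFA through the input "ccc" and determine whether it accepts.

S₀ = ε-closure({0}) = {0,1,2,4}
'c' @ 1: {}  — state set empty
rest 'cc' ignored (set empty)
final: {}; accept 1 not in set

Answer: REJECT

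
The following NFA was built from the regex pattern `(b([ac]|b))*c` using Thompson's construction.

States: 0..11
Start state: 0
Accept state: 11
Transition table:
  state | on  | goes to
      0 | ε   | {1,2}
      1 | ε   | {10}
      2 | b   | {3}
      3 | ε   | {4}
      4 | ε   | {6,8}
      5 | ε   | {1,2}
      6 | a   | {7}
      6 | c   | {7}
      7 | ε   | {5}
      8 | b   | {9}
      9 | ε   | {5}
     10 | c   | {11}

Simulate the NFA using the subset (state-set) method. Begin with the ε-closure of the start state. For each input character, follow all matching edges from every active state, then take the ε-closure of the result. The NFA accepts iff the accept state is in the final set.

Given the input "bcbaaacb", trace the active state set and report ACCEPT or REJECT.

Answer: REJECT

Steps:
S₀ = ε-closure({0}) = {0,1,2,10}
'b' @ 1: {3,4,6,8}
'c' @ 2: {1,2,5,7,10}
'b' @ 3: {3,4,6,8}
'a' @ 4: {1,2,5,7,10}
'a' @ 5: {}  — no active states
rest 'acb' ignored (set empty)
after full input: {}  (accept=11 not in)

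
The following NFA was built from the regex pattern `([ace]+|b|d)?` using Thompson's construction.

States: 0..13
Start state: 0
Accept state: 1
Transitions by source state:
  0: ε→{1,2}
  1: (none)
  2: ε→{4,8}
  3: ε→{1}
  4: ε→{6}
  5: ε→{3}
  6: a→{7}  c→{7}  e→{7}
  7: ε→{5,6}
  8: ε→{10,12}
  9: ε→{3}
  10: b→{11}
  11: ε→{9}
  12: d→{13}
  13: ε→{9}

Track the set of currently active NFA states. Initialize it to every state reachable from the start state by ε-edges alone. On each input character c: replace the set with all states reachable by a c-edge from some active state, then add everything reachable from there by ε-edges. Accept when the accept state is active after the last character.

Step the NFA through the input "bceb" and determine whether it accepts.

Answer: REJECT

Derivation:
initial (ε-close {0}): {0,1,2,4,6,8,10,12}
'b' @ 1: {1,3,9,11}  [accepting]
'c' @ 2: {}  — no active states
rest 'eb' ignored (set empty)
end set {} — state 1 not in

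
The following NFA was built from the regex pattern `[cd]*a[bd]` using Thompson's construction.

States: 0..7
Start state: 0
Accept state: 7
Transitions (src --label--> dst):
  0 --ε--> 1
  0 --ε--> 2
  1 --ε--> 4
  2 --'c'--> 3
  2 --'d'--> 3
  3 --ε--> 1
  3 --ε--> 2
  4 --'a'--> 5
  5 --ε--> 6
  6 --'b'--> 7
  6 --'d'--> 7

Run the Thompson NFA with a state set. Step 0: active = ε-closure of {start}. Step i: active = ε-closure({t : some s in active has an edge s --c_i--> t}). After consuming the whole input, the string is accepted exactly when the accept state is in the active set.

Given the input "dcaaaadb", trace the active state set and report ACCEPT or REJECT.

Answer: REJECT

Steps:
start: ε-closure({0}) = {0,1,2,4}
'd' @ 1: {1,2,3,4}
'c' @ 2: {1,2,3,4}
'a' @ 3: {5,6}
'a' @ 4: {}  — no active states
rest 'aadb' ignored (set empty)
final: {}; accept 7 not in set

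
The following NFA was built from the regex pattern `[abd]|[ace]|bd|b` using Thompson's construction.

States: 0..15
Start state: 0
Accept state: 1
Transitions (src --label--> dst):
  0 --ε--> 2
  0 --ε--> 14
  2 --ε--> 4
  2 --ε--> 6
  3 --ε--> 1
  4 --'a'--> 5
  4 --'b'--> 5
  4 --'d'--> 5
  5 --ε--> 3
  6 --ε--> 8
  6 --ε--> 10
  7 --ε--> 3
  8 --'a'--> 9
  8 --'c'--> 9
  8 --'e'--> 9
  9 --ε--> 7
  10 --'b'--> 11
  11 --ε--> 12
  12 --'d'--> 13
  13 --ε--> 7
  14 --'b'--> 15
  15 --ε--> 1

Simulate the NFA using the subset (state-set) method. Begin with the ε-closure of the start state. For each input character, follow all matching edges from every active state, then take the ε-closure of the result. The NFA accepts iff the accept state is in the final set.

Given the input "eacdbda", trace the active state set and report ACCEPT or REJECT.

S₀ = ε-closure({0}) = {0,2,4,6,8,10,14}
'e' @ 1: {1,3,7,9}  (accept∈set)
'a' @ 2: {}  — dead — no transitions
rest 'cdbda' ignored (set empty)
after full input: {}  (accept=1 not in)

Answer: REJECT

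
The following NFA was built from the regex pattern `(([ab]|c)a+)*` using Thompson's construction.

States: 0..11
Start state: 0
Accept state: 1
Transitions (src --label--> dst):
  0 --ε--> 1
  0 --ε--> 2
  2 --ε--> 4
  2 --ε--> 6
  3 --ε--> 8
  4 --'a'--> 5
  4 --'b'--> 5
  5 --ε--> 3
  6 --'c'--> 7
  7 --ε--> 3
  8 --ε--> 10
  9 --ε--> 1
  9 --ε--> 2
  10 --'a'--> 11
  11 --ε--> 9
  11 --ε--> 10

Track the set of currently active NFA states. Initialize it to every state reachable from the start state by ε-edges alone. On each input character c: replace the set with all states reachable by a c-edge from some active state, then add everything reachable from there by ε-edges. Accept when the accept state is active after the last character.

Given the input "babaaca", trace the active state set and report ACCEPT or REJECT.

start: ε-closure({0}) = {0,1,2,4,6}
'b' @ 1: {3,5,8,10}
'a' @ 2: {1,2,4,6,9,10,11}  [accepting]
'b' @ 3: {3,5,8,10}
'a' @ 4: {1,2,4,6,9,10,11}  [accepting]
'a' @ 5: {1,2,3,4,5,6,8,9,10,11}  [accepting]
'c' @ 6: {3,7,8,10}
'a' @ 7: {1,2,4,6,9,10,11}  [accepting]
final: {1,2,4,6,9,10,11}; accept 1 in set

Answer: ACCEPT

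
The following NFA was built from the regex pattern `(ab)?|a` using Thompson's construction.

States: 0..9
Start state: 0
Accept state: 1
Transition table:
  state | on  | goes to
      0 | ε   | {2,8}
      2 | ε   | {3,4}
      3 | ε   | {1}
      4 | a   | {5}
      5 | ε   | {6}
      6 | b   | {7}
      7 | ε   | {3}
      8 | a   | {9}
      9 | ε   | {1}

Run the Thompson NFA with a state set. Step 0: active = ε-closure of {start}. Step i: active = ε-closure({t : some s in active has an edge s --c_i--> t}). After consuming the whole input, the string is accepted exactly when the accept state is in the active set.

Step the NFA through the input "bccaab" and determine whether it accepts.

Answer: REJECT

Trace:
start: ε-closure({0}) = {0,1,2,3,4,8}
'b' @ 1: {}  — state set empty
rest 'ccaab' ignored (set empty)
final: {}; accept 1 not in set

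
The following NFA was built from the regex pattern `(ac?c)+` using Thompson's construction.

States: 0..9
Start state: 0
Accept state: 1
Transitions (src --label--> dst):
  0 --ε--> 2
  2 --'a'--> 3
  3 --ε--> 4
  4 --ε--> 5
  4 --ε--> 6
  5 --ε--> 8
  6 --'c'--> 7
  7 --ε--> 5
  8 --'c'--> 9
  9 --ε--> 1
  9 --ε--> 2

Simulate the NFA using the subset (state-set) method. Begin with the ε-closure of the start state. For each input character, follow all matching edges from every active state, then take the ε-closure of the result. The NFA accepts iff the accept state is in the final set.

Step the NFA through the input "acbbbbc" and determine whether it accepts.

Answer: REJECT

Trace:
S₀ = ε-closure({0}) = {0,2}
'a' @ 1: {3,4,5,6,8}
'c' @ 2: {1,2,5,7,8,9}  (accept∈set)
'b' @ 3: {}  — no active states
rest 'bbbc' ignored (set empty)
final: {}; accept 1 not in set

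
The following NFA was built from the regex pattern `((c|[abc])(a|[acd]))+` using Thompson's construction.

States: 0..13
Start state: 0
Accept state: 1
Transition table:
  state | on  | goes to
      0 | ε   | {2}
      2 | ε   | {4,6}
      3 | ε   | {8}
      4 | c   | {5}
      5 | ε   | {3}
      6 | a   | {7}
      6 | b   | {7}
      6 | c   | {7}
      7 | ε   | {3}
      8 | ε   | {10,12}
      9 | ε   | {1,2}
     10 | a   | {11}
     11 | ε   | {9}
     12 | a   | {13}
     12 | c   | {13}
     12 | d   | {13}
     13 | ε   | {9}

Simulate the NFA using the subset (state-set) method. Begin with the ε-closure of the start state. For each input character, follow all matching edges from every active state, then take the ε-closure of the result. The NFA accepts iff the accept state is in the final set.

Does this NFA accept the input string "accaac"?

Answer: ACCEPT

Derivation:
initial (ε-close {0}): {0,2,4,6}
'a' @ 1: {3,7,8,10,12}
'c' @ 2: {1,2,4,6,9,13}  ✓accept
'c' @ 3: {3,5,7,8,10,12}
'a' @ 4: {1,2,4,6,9,11,13}  ✓accept
'a' @ 5: {3,7,8,10,12}
'c' @ 6: {1,2,4,6,9,13}  ✓accept
end set {1,2,4,6,9,13} — state 1 in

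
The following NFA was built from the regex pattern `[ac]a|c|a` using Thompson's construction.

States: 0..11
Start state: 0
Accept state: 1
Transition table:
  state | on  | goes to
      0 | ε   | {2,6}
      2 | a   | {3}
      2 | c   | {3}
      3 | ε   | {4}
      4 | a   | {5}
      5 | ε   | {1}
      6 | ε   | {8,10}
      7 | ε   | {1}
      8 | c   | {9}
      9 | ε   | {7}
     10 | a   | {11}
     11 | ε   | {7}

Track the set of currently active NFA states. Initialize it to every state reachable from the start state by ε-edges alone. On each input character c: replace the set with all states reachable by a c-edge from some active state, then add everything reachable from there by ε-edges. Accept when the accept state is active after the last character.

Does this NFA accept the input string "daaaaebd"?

Answer: REJECT

Steps:
start: ε-closure({0}) = {0,2,6,8,10}
'd' @ 1: {}  — no active states
rest 'aaaaebd' ignored (set empty)
final: {}; accept 1 not in set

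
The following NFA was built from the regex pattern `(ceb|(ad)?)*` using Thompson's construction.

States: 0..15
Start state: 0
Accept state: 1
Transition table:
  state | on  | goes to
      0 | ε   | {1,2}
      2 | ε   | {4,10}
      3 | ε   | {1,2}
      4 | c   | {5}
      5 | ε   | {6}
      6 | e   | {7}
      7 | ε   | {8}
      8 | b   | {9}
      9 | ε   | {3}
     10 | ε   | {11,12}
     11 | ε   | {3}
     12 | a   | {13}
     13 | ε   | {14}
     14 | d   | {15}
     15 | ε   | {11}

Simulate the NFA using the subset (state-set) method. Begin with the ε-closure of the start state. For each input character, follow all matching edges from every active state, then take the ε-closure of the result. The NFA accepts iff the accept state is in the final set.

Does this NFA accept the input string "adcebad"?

start: ε-closure({0}) = {0,1,2,3,4,10,11,12}
'a' @ 1: {13,14}
'd' @ 2: {1,2,3,4,10,11,12,15}  (accept∈set)
'c' @ 3: {5,6}
'e' @ 4: {7,8}
'b' @ 5: {1,2,3,4,9,10,11,12}  (accept∈set)
'a' @ 6: {13,14}
'd' @ 7: {1,2,3,4,10,11,12,15}  (accept∈set)
end set {1,2,3,4,10,11,12,15} — state 1 in

Answer: ACCEPT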